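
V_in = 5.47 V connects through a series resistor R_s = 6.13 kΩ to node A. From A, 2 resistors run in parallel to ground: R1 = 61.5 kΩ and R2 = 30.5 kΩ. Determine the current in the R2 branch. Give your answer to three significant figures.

Parallel bank: R_p = 1/(1/61.5 + 1/30.5) = 20.39 kΩ.
V_A by voltage divider: V_A = 5.47 × 20.39/(6.13 + 20.39) = 4.206 V.
I(R2) = V_A / R2 = 4.206/30.5 = 0.1379 mA.

I ≈ 0.138 mA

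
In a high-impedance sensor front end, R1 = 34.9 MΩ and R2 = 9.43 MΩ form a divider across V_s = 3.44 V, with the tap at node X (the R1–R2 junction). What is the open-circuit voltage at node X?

V_th ≈ 0.732 V

Open-circuit (no load on X): V_th = V_s · R2/(R1 + R2) = 3.44 × 9.43/(34.90 + 9.43) = 0.7318 V.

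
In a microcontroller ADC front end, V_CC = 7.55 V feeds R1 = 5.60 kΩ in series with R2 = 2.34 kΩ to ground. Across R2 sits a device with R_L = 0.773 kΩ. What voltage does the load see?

The load sits in parallel with R2, giving an effective lower resistance R2' = R2·R_L/(R2+R_L) = 0.5811 kΩ.
Voltage divider with the loaded lower leg: V_out = 7.55 × 0.5811/(5.60 + 0.5811) = 7.55 × 0.09401 = 0.7097 V.

V_out ≈ 0.710 V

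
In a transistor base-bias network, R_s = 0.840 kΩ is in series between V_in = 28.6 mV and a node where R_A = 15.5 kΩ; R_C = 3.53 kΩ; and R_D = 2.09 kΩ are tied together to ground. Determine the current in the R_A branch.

I ≈ 1.09 µA

Equivalent of the parallel group: R_p = 1.210 kΩ.
Node voltage V_A = V_in · R_p/(R_s + R_p) = 28.6 × 0.5903 = 16.88 mV.
I(R_A) = V_A / R_A = 16.88/15.5 = 1.089 µA.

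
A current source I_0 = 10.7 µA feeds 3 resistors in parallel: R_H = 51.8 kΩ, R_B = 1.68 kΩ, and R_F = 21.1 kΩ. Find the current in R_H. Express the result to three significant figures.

I ≈ 0.312 µA

Total conductance ΣG = 1/51.8 + 1/1.68 + 1/21.1 = 0.6619 (units of 1/kΩ).
By the current-divider rule, I = I_0 · G_k/ΣG = 10.7 × 0.02916 = 0.3121 µA.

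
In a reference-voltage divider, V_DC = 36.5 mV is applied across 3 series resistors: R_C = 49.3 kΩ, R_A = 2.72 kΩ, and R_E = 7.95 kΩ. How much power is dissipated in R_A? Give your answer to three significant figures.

P ≈ 1.01 nW

Series current I = V_DC/ΣR = 36.5/59.97 = 0.6086 µA.
P = I²R = 0.3704 × 2.72 = 1.008 nW.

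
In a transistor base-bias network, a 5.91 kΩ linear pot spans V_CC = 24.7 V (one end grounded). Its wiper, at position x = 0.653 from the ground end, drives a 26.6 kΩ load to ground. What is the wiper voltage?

V_out ≈ 15.4 V

The pot divides into 2.051 kΩ above the wiper and 3.859 kΩ below.
(x·R_p) ‖ R_L = 3.370 kΩ.
V_out = 24.7 × 3.370/(2.051 + 3.370) = 15.36 V.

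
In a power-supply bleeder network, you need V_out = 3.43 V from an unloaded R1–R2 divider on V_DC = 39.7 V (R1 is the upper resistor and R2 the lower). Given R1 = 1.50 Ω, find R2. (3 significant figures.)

R2 ≈ 0.142 Ω

V_out/V_DC = R2/(R1+R2) = 0.08640.
R2 = R1 · 0.08640/(1 − 0.08640) = 0.1419 Ω.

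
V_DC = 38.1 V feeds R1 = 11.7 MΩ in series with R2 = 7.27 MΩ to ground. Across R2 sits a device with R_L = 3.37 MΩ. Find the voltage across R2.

V_out ≈ 6.27 V

R2 ‖ R_L = (7.27 × 3.37)/(7.27 + 3.37) = 2.303 MΩ.
Then V_out = V_DC · R2'/(R1 + R2') = 38.1 × 2.303/14.00 = 6.265 V.
(Unloaded it would be 14.6 V; the load pulls it down.)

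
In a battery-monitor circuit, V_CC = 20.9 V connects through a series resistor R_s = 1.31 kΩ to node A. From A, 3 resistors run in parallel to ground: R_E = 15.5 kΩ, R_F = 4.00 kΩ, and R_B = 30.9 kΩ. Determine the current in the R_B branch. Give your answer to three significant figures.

I ≈ 0.465 mA

Combine the parallel branches: R_p = (1/15.5 + 1/4.00 + 1/30.9)⁻¹ = 2.883 kΩ.
V_A by voltage divider: V_A = 20.9 × 2.883/(1.31 + 2.883) = 14.37 V.
Branch current I = V_A/R_B = 14.37/30.9 = 0.4651 mA.
(Equivalently: I_total = 4.985 mA, then current-divider fraction G_k/ΣG = 0.09330.)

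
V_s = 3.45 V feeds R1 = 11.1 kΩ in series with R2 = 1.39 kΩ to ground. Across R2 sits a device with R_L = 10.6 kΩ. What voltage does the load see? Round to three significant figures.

V_out ≈ 0.344 V

First combine the lower leg with the load: R2 ‖ R_L = 1.229 kΩ.
Voltage divider with the loaded lower leg: V_out = 3.45 × 1.229/(11.1 + 1.229) = 3.45 × 0.09967 = 0.3439 V.
(Unloaded it would be 0.384 V; the load pulls it down.)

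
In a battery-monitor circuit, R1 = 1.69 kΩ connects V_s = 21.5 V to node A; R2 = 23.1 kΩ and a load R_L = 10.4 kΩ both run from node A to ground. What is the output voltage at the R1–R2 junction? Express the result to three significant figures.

First combine the lower leg with the load: R2 ‖ R_L = 7.171 kΩ.
Then V_out = V_s · R2'/(R1 + R2') = 21.5 × 7.171/8.861 = 17.40 V.
(Unloaded it would be 20.0 V; the load pulls it down.)

V_out ≈ 17.4 V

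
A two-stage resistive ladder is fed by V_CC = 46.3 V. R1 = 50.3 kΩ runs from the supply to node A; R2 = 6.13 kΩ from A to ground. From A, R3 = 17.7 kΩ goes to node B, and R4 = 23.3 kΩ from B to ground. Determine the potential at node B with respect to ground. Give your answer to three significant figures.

The second stage (R3 + R4 = 41.00 kΩ) loads node A in parallel with R2.
Effective lower resistance at A: R2 ‖ 41.00 = 5.333 kΩ.
First divider: V_A = V_CC · 5.333/(50.3 + 5.333) = 4.438 V.
Then the unloaded second divider: V_B = V_A × R4/(R3+R4) = 4.438 × 0.5683 = 2.522 V.

V_B ≈ 2.52 V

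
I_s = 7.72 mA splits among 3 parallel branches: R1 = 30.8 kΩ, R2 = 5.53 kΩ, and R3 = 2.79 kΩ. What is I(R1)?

Total conductance ΣG = 1/30.8 + 1/5.53 + 1/2.79 = 0.5717 (units of 1/kΩ).
By the current-divider rule, I = I_s · G_k/ΣG = 7.72 × 0.05679 = 0.4384 mA.

I ≈ 0.438 mA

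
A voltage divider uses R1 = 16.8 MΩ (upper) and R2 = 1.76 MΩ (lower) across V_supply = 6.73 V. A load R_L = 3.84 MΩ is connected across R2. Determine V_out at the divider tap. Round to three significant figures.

First combine the lower leg with the load: R2 ‖ R_L = 1.207 MΩ.
Now apply the divider: V_out = 6.73 × 0.06702 = 0.4511 V.

V_out ≈ 0.451 V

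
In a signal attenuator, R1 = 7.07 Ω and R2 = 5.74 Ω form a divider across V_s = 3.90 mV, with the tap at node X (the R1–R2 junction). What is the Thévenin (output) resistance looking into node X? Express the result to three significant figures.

R_th ≈ 3.17 Ω

Zeroing V_s shorts the top of R1 to ground, so R_th = R1 ‖ R2 = 3.168 Ω.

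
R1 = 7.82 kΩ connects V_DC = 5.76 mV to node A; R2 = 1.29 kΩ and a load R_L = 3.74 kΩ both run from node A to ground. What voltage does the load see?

R2 ‖ R_L = (1.29 × 3.74)/(1.29 + 3.74) = 0.9592 kΩ.
Then V_out = V_DC · R2'/(R1 + R2') = 5.76 × 0.9592/8.779 = 0.6293 mV.
(Unloaded it would be 0.816 mV; the load pulls it down.)

V_out ≈ 0.629 mV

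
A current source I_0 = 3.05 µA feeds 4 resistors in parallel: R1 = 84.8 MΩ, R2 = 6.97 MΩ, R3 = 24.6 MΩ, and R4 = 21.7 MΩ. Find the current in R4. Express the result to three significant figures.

ΣG = 1/84.8 + 1/6.97 + 1/24.6 + 1/21.7 = 0.2420.
R4 takes the fraction G_k/ΣG = 0.04608/0.2420 = 0.1904, so I = 3.05 × 0.1904 = 0.5808 µA.

I ≈ 0.581 µA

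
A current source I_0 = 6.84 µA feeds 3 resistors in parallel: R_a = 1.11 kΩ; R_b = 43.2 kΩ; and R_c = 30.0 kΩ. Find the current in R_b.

I ≈ 0.165 µA

ΣG = 1/1.11 + 1/43.2 + 1/30.0 = 0.9574.
Current divider: I(R_b) = I_0 · G_k/ΣG = 6.84 × (0.02315/0.9574) = 6.84 × 0.02418 = 0.1654 µA.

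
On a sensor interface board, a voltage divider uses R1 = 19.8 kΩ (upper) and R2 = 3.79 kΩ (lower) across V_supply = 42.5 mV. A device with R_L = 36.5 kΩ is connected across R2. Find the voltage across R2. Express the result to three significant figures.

The load sits in parallel with R2, giving an effective lower resistance R2' = R2·R_L/(R2+R_L) = 3.433 kΩ.
Then V_out = V_supply · R2'/(R1 + R2') = 42.5 × 3.433/23.23 = 6.281 mV.

V_out ≈ 6.28 mV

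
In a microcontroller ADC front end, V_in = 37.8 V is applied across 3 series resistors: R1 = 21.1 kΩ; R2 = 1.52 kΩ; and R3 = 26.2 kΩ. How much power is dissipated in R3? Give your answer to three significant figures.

The common current is I = 37.8/48.82 = 0.7743 mA.
V(R3) = I·R = 20.29 V; P = V·I = 20.29 × 0.7743 = 15.71 mW.

P ≈ 15.7 mW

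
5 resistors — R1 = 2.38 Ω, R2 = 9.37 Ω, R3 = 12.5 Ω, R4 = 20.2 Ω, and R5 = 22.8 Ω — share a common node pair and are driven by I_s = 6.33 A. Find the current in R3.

Conductances: ΣG = 1/2.38 + 1/9.37 + 1/12.5 + 1/20.2 + 1/22.8 = 0.7003 (1/Ω).
R3 takes the fraction G_k/ΣG = 0.08000/0.7003 = 0.1142, so I = 6.33 × 0.1142 = 0.7232 A.

I ≈ 0.723 A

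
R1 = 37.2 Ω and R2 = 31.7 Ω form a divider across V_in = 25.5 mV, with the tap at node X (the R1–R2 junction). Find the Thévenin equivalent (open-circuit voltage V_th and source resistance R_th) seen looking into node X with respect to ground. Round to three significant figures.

V_th is the unloaded tap voltage: V_in · R2/(R1+R2) = 25.5 × 0.4601 = 11.73 mV.
Zeroing V_in shorts the top of R1 to ground, so R_th = R1 ‖ R2 = 17.12 Ω.

V_th ≈ 11.7 mV, R_th ≈ 17.1 Ω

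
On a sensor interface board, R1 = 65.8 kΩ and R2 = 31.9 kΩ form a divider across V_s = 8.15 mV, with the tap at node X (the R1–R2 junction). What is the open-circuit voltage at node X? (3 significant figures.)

V_th is the unloaded tap voltage: V_s · R2/(R1+R2) = 8.15 × 0.3265 = 2.661 mV.

V_th ≈ 2.66 mV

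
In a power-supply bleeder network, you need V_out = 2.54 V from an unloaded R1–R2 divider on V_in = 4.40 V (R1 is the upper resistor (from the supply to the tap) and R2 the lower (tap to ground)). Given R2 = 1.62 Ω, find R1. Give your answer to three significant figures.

V_out/V_in = R2/(R1+R2) = 0.5773.
Rearranging, R1 = R2·(1−k)/k = 1.62 × 0.7323 = 1.186 Ω.

R1 ≈ 1.19 Ω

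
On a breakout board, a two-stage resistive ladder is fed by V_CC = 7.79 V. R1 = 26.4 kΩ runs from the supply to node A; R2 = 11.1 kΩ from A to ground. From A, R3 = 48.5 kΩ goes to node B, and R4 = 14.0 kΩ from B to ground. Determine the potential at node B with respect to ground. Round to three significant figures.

Looking into the second stage from A: R3 + R4 = 62.50 kΩ appears in parallel with R2.
R2 ‖ (R3+R4) = 9.426 kΩ.
So V_A = 7.79 × 0.2631 = 2.050 V.
Stage 2 is unloaded, so V_B = V_A · R4/(R3+R4) = 2.050 × 14.0/62.50 = 0.4591 V.

V_B ≈ 0.459 V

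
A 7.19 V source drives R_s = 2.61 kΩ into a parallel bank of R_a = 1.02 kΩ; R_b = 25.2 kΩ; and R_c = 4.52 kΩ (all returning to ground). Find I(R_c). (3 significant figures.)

I ≈ 0.375 mA

Equivalent of the parallel group: R_p = 0.8056 kΩ.
V_A by voltage divider: V_A = 7.19 × 0.8056/(2.61 + 0.8056) = 1.696 V.
I(R_c) = V_A / R_c = 1.696/4.52 = 0.3752 mA.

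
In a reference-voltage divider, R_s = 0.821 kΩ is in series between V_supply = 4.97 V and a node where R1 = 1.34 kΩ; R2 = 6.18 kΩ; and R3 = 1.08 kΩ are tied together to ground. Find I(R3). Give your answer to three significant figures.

Combine the parallel branches: R_p = (1/1.34 + 1/6.18 + 1/1.08)⁻¹ = 0.5453 kΩ.
V_A by voltage divider: V_A = 4.97 × 0.5453/(0.821 + 0.5453) = 1.983 V.
I(R3) = V_A / R3 = 1.983/1.08 = 1.837 mA.

I ≈ 1.84 mA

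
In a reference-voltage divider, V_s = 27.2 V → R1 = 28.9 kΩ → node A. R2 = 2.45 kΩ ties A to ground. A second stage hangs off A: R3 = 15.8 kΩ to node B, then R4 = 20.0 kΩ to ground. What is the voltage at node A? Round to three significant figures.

Looking into the second stage from A: R3 + R4 = 35.80 kΩ appears in parallel with R2.
Effective lower resistance at A: R2 ‖ 35.80 = 2.293 kΩ.
V_A = 27.2 × 2.293/(28.9 + 2.293) = 2.000 V.

V_A ≈ 2.00 V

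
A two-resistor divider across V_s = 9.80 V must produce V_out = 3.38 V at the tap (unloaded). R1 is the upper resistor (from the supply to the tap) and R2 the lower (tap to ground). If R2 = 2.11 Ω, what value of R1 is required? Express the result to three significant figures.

The divider ratio is R2/(R1+R2) = 3.38/9.80 = 0.3449.
So R1 = R2 · (V_s/V_out − 1) = 2.11 × (9.80/3.38 − 1) = 2.11 × 1.899 = 4.008 Ω.

R1 ≈ 4.01 Ω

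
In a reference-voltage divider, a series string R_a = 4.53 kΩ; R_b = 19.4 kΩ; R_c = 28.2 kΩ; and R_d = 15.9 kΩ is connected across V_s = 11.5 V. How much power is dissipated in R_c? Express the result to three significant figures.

P ≈ 0.806 mW

ΣR = 68.03 kΩ → I = 11.5/68.03 = 0.1690 mA.
V(R_c) = I·R = 4.767 V; P = V·I = 4.767 × 0.1690 = 0.8058 mW.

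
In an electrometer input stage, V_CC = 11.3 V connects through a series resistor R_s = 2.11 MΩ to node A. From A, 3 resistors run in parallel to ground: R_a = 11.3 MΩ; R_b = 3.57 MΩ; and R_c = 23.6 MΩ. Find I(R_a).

Equivalent of the parallel group: R_p = 2.433 MΩ.
V_A = 11.3 × 2.433/4.543 = 6.052 V.
I(R_a) = V_A / R_a = 6.052/11.3 = 0.5356 µA.

I ≈ 0.536 µA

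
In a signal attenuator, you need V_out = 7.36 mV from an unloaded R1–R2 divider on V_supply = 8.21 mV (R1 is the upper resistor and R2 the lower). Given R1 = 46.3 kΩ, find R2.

Required fraction k = V_out/V_supply = 0.8965.
So R2 = R1 · V_out/(V_supply − V_out) = 46.3 × 7.36/(8.21 − 7.36) = 46.3 × 8.659 = 400.9 kΩ.

R2 ≈ 401 kΩ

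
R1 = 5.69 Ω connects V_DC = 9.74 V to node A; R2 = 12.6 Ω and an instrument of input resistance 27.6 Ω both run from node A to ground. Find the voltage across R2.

R2 ‖ R_L = (12.6 × 27.6)/(12.6 + 27.6) = 8.651 Ω.
Then V_out = V_DC · R2'/(R1 + R2') = 9.74 × 8.651/14.34 = 5.875 V.

V_out ≈ 5.88 V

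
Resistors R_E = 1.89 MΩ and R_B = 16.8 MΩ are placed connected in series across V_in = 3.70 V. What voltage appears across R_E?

V ≈ 0.374 V

Series total: ΣR = 1.89 + 16.8 = 18.69 MΩ.
Voltage divider: V = V_in · (1.890 / 18.69) = 3.70 × 0.1011 = 0.3742 V.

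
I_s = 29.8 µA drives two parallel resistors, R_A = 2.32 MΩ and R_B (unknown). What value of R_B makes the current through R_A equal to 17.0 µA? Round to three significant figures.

Two-branch current divider: I_A = I_s · R_B/(R_A + R_B).
With f = 0.5705, R_B = R_A · f/(1−f) = 2.32 × 1.328 = 3.081 MΩ.

R_B ≈ 3.08 MΩ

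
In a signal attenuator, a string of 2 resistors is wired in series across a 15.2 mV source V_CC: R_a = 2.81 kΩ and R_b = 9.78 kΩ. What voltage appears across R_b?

ΣR = 2.81 + 9.78 = 12.59 kΩ.
Voltage divider: V = V_CC · (9.780 / 12.59) = 15.2 × 0.7768 = 11.81 mV.

V ≈ 11.8 mV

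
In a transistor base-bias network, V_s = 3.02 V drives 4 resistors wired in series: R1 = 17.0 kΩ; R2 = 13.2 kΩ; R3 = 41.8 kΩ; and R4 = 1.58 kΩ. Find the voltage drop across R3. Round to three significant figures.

ΣR = 17.0 + 13.2 + 41.8 + 1.58 = 73.58 kΩ.
V = V_s · R/ΣR = 3.02 × 0.5681 = 1.716 V.

V ≈ 1.72 V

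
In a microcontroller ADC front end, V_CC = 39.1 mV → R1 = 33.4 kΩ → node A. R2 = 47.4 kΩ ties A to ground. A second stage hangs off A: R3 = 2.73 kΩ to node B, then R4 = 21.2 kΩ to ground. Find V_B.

Looking into the second stage from A: R3 + R4 = 23.93 kΩ appears in parallel with R2.
R2 ‖ (R3+R4) = 15.90 kΩ.
First divider: V_A = V_CC · 15.90/(33.4 + 15.90) = 12.61 mV.
Stage 2 is unloaded, so V_B = V_A · R4/(R3+R4) = 12.61 × 21.2/23.93 = 11.17 mV.

V_B ≈ 11.2 mV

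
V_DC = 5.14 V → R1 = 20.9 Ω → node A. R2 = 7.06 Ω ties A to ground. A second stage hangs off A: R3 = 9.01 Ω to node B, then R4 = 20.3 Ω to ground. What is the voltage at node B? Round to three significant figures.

The second stage (R3 + R4 = 29.31 Ω) loads node A in parallel with R2.
R2 ‖ (R3+R4) = 5.690 Ω.
V_A = 5.14 × 5.690/(20.9 + 5.690) = 1.100 V.
V_B = V_A × 0.6926 = 0.7617 V.

V_B ≈ 0.762 V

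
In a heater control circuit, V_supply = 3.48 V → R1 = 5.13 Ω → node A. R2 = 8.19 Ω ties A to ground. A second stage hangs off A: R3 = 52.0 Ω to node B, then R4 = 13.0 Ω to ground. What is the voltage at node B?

V_B ≈ 0.408 V

The second stage (R3 + R4 = 65.00 Ω) loads node A in parallel with R2.
R2 ‖ (R3+R4) = 7.274 Ω.
V_A = 3.48 × 7.274/(5.13 + 7.274) = 2.041 V.
V_B = V_A × 0.2000 = 0.4081 V.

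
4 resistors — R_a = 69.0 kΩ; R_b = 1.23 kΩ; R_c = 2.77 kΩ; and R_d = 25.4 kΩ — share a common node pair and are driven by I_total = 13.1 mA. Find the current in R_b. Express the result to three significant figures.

I ≈ 8.67 mA

Total conductance ΣG = 1/69.0 + 1/1.23 + 1/2.77 + 1/25.4 = 1.228 (units of 1/kΩ).
By the current-divider rule, I = I_total · G_k/ΣG = 13.1 × 0.6621 = 8.674 mA.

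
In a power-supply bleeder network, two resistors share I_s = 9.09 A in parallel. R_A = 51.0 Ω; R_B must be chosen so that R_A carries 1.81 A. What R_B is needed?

In a two-way split, I_A/I_s = R_B/(R_A + R_B).
1.81/9.09 = R_B/(R_A + R_B) → R_B = R_A · (0.1991)/(1 − 0.1991) = 51.0 × 0.2486 = 12.68 Ω.

R_B ≈ 12.7 Ω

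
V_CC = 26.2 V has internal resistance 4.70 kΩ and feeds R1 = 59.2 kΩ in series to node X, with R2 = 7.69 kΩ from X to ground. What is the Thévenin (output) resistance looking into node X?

R1' = 4.70 + 59.2 = 63.90 kΩ (source resistance + R1).
With V_CC suppressed (replaced by a short), R_th = R1' ‖ R2 = (63.90 × 7.69)/(63.90 + 7.69) = 6.864 kΩ.

R_th ≈ 6.86 kΩ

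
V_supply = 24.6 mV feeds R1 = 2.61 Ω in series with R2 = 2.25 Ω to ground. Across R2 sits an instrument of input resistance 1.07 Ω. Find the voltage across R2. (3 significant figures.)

V_out ≈ 5.35 mV

First combine the lower leg with the load: R2 ‖ R_L = 0.7252 Ω.
Voltage divider with the loaded lower leg: V_out = 24.6 × 0.7252/(2.61 + 0.7252) = 24.6 × 0.2174 = 5.349 mV.
(Unloaded it would be 11.4 mV; the load pulls it down.)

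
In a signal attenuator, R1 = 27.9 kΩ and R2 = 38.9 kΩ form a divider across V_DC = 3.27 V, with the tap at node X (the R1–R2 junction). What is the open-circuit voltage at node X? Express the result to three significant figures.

V_th is the unloaded tap voltage: V_DC · R2/(R1+R2) = 3.27 × 0.5823 = 1.904 V.

V_th ≈ 1.90 V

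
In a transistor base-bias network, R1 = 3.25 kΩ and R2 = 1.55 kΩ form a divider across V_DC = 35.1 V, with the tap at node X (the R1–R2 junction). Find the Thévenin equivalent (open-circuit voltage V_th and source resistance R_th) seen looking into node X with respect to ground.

With X open, the divider is unloaded: V_th = 35.1 × 1.55/4.800 = 11.33 V.
Zeroing V_DC shorts the top of R1 to ground, so R_th = R1 ‖ R2 = 1.049 kΩ.

V_th ≈ 11.3 V, R_th ≈ 1.05 kΩ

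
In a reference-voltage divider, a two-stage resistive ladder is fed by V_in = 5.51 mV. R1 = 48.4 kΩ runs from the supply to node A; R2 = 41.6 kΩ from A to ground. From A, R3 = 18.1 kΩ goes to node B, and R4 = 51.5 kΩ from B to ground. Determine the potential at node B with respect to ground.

The second stage (R3 + R4 = 69.60 kΩ) loads node A in parallel with R2.
Effective lower resistance at A: R2 ‖ 69.60 = 26.04 kΩ.
First divider: V_A = V_in · 26.04/(48.4 + 26.04) = 1.927 mV.
Then the unloaded second divider: V_B = V_A × R4/(R3+R4) = 1.927 × 0.7399 = 1.426 mV.

V_B ≈ 1.43 mV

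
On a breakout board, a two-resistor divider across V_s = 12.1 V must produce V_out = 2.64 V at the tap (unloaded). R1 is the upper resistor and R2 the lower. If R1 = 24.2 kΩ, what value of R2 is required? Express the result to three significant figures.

R2 ≈ 6.75 kΩ

V_out/V_s = R2/(R1+R2) = 0.2182.
So R2 = R1 · V_out/(V_s − V_out) = 24.2 × 2.64/(12.1 − 2.64) = 24.2 × 0.2791 = 6.753 kΩ.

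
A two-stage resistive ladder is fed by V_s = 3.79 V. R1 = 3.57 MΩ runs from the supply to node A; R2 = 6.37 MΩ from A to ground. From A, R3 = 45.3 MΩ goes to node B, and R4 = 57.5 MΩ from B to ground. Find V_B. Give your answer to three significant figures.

Node A sees R2 in parallel with the series input of stage 2, R3 + R4 = 102.8 MΩ.
R2 ‖ (R3+R4) = 5.998 MΩ.
So V_A = 3.79 × 0.6269 = 2.376 V.
V_B = V_A × 0.5593 = 1.329 V.

V_B ≈ 1.33 V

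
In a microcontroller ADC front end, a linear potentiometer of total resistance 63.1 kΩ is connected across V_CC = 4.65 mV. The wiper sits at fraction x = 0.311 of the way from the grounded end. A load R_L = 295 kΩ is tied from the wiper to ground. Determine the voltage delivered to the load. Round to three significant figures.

Lower segment x·R_p = 19.62 kΩ; upper segment (1−x)·R_p = 43.48 kΩ.
Lower segment in parallel with the load: 19.62 ‖ 295 = 18.40 kΩ.
V_out = 4.65 × 18.40/(43.48 + 18.40) = 1.383 mV.

V_out ≈ 1.38 mV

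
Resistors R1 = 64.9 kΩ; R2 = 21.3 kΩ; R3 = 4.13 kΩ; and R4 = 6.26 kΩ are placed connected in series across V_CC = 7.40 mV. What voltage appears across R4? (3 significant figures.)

ΣR = 64.9 + 21.3 + 4.13 + 6.26 = 96.59 kΩ.
V = V_CC · R/ΣR = 7.40 × 0.06481 = 0.4796 mV.

V ≈ 0.480 mV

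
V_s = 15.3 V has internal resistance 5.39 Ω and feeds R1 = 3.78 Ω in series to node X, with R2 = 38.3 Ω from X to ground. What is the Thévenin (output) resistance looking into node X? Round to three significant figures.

R_th ≈ 7.40 Ω

R1' = 5.39 + 3.78 = 9.170 Ω (source resistance + R1).
Zeroing V_s shorts the top of R1' to ground, so R_th = R1' ‖ R2 = 7.399 Ω.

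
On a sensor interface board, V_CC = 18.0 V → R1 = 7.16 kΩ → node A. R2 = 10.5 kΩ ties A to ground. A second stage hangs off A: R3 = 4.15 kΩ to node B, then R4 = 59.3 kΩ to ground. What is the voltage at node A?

V_A ≈ 10.0 V

Node A sees R2 in parallel with the series input of stage 2, R3 + R4 = 63.45 kΩ.
Effective lower resistance at A: R2 ‖ 63.45 = 9.009 kΩ.
So V_A = 18.0 × 0.5572 = 10.03 V.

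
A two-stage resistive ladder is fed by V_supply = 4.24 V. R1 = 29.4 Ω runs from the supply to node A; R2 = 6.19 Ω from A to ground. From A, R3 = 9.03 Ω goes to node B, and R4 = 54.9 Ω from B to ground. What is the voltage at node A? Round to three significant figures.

V_A ≈ 0.683 V

Node A sees R2 in parallel with the series input of stage 2, R3 + R4 = 63.93 Ω.
R2 ‖ (R3+R4) = 5.644 Ω.
V_A = 4.24 × 5.644/(29.4 + 5.644) = 0.6828 V.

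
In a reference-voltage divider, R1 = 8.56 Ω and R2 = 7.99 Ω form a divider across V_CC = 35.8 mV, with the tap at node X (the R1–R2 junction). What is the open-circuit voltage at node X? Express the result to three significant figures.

V_th is the unloaded tap voltage: V_CC · R2/(R1+R2) = 35.8 × 0.4828 = 17.28 mV.

V_th ≈ 17.3 mV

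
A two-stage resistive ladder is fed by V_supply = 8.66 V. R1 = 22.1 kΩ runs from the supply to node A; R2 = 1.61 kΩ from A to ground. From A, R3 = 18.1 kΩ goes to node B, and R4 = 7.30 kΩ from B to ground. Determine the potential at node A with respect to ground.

Node A sees R2 in parallel with the series input of stage 2, R3 + R4 = 25.40 kΩ.
R2 ‖ (R3+R4) = 1.514 kΩ.
V_A = 8.66 × 1.514/(22.1 + 1.514) = 0.5552 V.

V_A ≈ 0.555 V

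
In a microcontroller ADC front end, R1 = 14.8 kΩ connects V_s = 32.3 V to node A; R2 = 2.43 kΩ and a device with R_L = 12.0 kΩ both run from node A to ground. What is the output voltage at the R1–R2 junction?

First combine the lower leg with the load: R2 ‖ R_L = 2.021 kΩ.
Now apply the divider: V_out = 32.3 × 0.1201 = 3.880 V.

V_out ≈ 3.88 V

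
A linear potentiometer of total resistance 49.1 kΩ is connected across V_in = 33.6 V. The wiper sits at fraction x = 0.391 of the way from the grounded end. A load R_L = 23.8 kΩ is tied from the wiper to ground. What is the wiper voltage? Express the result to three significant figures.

Split the track: R_lower = x·R_p = 19.20 kΩ, R_upper = (1−x)·R_p = 29.90 kΩ.
Lower segment in parallel with the load: 19.20 ‖ 23.8 = 10.63 kΩ.
V_out = 33.6 × 10.63/(29.90 + 10.63) = 8.810 V.

V_out ≈ 8.81 V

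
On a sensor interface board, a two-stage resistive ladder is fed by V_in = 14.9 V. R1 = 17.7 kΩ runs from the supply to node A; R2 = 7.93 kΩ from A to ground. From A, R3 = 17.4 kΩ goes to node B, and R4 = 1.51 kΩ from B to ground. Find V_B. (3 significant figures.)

V_B ≈ 0.285 V

The second stage (R3 + R4 = 18.91 kΩ) loads node A in parallel with R2.
R2 ‖ (R3+R4) = 5.587 kΩ.
First divider: V_A = V_in · 5.587/(17.7 + 5.587) = 3.575 V.
V_B = V_A × 0.07985 = 0.2855 V.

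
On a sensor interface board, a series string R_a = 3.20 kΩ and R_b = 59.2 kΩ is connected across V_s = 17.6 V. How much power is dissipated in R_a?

P ≈ 0.255 mW

The common current is I = 17.6/62.40 = 0.2821 mA.
P(R_a) = I²·R_a = (0.2821)² × 3.20 = 0.2546 mW.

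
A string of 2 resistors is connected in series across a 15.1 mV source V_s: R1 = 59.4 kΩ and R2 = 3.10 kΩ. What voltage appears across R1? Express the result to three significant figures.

V ≈ 14.4 mV

Total series resistance ΣR = 59.4 + 3.10 = 62.50 kΩ.
V = V_s · R/ΣR = 15.1 × 0.9504 = 14.35 mV.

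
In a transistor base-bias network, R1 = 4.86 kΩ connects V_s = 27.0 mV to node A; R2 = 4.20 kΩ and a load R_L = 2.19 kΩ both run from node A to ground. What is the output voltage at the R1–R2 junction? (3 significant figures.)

V_out ≈ 6.17 mV

The load sits in parallel with R2, giving an effective lower resistance R2' = R2·R_L/(R2+R_L) = 1.439 kΩ.
Now apply the divider: V_out = 27.0 × 0.2285 = 6.170 mV.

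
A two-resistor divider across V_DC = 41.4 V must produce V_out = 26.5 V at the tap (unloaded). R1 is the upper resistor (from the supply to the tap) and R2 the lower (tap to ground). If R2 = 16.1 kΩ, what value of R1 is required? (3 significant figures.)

Required fraction k = V_out/V_DC = 0.6401.
So R1 = R2 · (V_DC/V_out − 1) = 16.1 × (41.4/26.5 − 1) = 16.1 × 0.5623 = 9.052 kΩ.

R1 ≈ 9.05 kΩ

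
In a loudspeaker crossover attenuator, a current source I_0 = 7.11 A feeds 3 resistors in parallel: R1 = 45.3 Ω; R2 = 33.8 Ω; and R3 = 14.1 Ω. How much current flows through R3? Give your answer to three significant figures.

I ≈ 4.11 A

Conductances: ΣG = 1/45.3 + 1/33.8 + 1/14.1 = 0.1226 (1/Ω).
By the current-divider rule, I = I_0 · G_k/ΣG = 7.11 × 0.5786 = 4.114 A.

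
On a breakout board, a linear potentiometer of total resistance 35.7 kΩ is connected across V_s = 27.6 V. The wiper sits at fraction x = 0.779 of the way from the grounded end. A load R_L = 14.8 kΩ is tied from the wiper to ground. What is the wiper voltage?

Split the track: R_lower = x·R_p = 27.81 kΩ, R_upper = (1−x)·R_p = 7.890 kΩ.
R_L loads the lower segment: effective lower R = 9.659 kΩ.
Then V_out = V_s · 9.659/(7.890 + 9.659) = 15.19 V.

V_out ≈ 15.2 V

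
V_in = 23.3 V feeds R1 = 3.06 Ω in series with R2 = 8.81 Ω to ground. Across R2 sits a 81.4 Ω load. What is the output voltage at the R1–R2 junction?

V_out ≈ 16.8 V

First combine the lower leg with the load: R2 ‖ R_L = 7.950 Ω.
Now apply the divider: V_out = 23.3 × 0.7221 = 16.82 V.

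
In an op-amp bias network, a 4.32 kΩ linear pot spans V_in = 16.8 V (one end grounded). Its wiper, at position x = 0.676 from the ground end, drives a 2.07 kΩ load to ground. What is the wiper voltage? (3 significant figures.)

Lower segment x·R_p = 2.920 kΩ; upper segment (1−x)·R_p = 1.400 kΩ.
R_L loads the lower segment: effective lower R = 1.211 kΩ.
Then V_out = V_in · 1.211/(1.400 + 1.211) = 7.794 V.

V_out ≈ 7.79 V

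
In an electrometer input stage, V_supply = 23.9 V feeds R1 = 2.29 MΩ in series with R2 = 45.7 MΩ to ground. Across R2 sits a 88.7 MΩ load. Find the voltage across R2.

V_out ≈ 22.2 V

The load sits in parallel with R2, giving an effective lower resistance R2' = R2·R_L/(R2+R_L) = 30.16 MΩ.
Then V_out = V_supply · R2'/(R1 + R2') = 23.9 × 30.16/32.45 = 22.21 V.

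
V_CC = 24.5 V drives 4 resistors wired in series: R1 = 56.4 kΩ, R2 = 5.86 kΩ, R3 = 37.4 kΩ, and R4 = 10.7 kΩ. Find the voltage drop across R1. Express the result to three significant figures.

Total series resistance ΣR = 56.4 + 5.86 + 37.4 + 10.7 = 110.4 kΩ.
V = V_CC · R/ΣR = 24.5 × 0.5111 = 12.52 V.

V ≈ 12.5 V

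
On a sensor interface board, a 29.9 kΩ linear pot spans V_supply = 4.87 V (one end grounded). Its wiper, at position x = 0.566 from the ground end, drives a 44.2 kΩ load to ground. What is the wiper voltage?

Split the track: R_lower = x·R_p = 16.92 kΩ, R_upper = (1−x)·R_p = 12.98 kΩ.
R_L loads the lower segment: effective lower R = 12.24 kΩ.
Then V_out = V_supply · 12.24/(12.98 + 12.24) = 2.364 V.
(Unloaded: V_out = x·V_supply = 2.76 V.)

V_out ≈ 2.36 V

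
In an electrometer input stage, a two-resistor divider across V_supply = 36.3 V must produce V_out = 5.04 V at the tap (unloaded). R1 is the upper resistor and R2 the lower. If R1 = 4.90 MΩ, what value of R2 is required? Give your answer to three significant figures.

The divider ratio is R2/(R1+R2) = 5.04/36.3 = 0.1388.
So R2 = R1 · V_out/(V_supply − V_out) = 4.90 × 5.04/(36.3 − 5.04) = 4.90 × 0.1612 = 0.7900 MΩ.

R2 ≈ 0.790 MΩ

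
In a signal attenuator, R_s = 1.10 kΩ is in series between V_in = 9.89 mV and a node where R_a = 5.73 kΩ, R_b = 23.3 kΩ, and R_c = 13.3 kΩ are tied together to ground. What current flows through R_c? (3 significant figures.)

Equivalent of the parallel group: R_p = 3.417 kΩ.
Node voltage V_A = V_in · R_p/(R_s + R_p) = 9.89 × 0.7565 = 7.482 mV.
Branch current I = V_A/R_c = 7.482/13.3 = 0.5625 µA.

I ≈ 0.563 µA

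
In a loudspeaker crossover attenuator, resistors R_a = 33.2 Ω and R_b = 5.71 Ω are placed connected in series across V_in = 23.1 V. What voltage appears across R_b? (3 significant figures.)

ΣR = 33.2 + 5.71 = 38.91 Ω.
V = V_in · R/ΣR = 23.1 × 0.1467 = 3.390 V.

V ≈ 3.39 V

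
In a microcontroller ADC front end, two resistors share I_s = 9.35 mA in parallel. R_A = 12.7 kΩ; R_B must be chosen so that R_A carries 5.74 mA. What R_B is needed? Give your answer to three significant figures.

In a two-way split, I_A/I_s = R_B/(R_A + R_B).
With f = 0.6139, R_B = R_A · f/(1−f) = 12.7 × 1.590 = 20.19 kΩ.

R_B ≈ 20.2 kΩ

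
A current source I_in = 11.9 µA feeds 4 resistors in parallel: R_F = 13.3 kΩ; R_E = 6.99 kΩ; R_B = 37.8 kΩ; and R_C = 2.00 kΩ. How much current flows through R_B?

ΣG = 1/13.3 + 1/6.99 + 1/37.8 + 1/2.00 = 0.7447.
R_B takes the fraction G_k/ΣG = 0.02646/0.7447 = 0.03552, so I = 11.9 × 0.03552 = 0.4227 µA.

I ≈ 0.423 µA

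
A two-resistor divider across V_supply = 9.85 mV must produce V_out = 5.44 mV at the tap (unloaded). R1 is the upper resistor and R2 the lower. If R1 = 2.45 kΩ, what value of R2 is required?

R2 ≈ 3.02 kΩ

Required fraction k = V_out/V_supply = 0.5523.
R2 = R1 · 0.5523/(1 − 0.5523) = 3.022 kΩ.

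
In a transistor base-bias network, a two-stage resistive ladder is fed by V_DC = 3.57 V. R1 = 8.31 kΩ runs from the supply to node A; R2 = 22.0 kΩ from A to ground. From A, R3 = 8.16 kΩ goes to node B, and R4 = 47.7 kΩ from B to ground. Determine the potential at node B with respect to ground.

V_B ≈ 2.00 V

The second stage (R3 + R4 = 55.86 kΩ) loads node A in parallel with R2.
Effective lower resistance at A: R2 ‖ 55.86 = 15.78 kΩ.
First divider: V_A = V_DC · 15.78/(8.31 + 15.78) = 2.339 V.
Then the unloaded second divider: V_B = V_A × R4/(R3+R4) = 2.339 × 0.8539 = 1.997 V.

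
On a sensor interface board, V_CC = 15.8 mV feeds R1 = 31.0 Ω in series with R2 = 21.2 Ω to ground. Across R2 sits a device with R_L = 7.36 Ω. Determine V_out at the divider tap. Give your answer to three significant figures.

V_out ≈ 2.37 mV

R2 ‖ R_L = (21.2 × 7.36)/(21.2 + 7.36) = 5.463 Ω.
Now apply the divider: V_out = 15.8 × 0.1498 = 2.367 mV.
(Unloaded it would be 6.42 mV; the load pulls it down.)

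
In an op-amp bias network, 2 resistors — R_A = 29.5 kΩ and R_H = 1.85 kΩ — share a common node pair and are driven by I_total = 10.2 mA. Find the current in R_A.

With just two branches, the current splits inversely with resistance.
I(R_A) = 10.2 × 1.85/(29.5 + 1.85) = 10.2 × 0.05901 = 0.6019 mA.

I ≈ 0.602 mA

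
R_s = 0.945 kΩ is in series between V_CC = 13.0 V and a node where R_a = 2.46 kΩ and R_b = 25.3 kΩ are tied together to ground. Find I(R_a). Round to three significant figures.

Combine the parallel branches: R_p = (1/2.46 + 1/25.3)⁻¹ = 2.242 kΩ.
V_A = 13.0 × 2.242/3.187 = 9.145 V.
Branch current I = V_A/R_a = 9.145/2.46 = 3.718 mA.
(Equivalently: I_total = 4.079 mA, then current-divider fraction G_k/ΣG = 0.9114.)

I ≈ 3.72 mA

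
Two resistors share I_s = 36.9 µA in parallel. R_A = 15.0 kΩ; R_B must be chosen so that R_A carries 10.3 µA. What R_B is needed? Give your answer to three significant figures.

R_B ≈ 5.81 kΩ

In a two-way split, I_A/I_s = R_B/(R_A + R_B).
10.3/36.9 = R_B/(R_A + R_B) → R_B = R_A · (0.2791)/(1 − 0.2791) = 15.0 × 0.3872 = 5.808 kΩ.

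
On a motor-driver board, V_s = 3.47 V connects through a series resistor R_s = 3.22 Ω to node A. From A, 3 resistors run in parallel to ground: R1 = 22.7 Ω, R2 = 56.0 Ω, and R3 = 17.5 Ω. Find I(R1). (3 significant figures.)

Parallel bank: R_p = 1/(1/22.7 + 1/56.0 + 1/17.5) = 8.400 Ω.
Node voltage V_A = V_s · R_p/(R_s + R_p) = 3.47 × 0.7229 = 2.508 V.
Branch current I = V_A/R1 = 2.508/22.7 = 0.1105 A.

I ≈ 0.111 A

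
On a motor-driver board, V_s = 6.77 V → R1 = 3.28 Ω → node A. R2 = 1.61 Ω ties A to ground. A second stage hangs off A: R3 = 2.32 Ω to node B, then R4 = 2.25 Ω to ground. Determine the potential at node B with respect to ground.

The second stage (R3 + R4 = 4.570 Ω) loads node A in parallel with R2.
R2 ‖ (R3+R4) = 1.191 Ω.
V_A = 6.77 × 1.191/(3.28 + 1.191) = 1.803 V.
Stage 2 is unloaded, so V_B = V_A · R4/(R3+R4) = 1.803 × 2.25/4.570 = 0.8877 V.

V_B ≈ 0.888 V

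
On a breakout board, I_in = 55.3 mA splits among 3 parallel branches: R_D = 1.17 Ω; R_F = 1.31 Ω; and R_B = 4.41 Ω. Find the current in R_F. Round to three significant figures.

Conductances: ΣG = 1/1.17 + 1/1.31 + 1/4.41 = 1.845 (1/Ω).
By the current-divider rule, I = I_in · G_k/ΣG = 55.3 × 0.4138 = 22.88 mA.

I ≈ 22.9 mA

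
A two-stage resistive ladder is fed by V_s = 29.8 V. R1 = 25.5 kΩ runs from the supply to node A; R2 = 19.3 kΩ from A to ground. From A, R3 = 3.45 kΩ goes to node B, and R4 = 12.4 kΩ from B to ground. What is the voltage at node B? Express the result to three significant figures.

Node A sees R2 in parallel with the series input of stage 2, R3 + R4 = 15.85 kΩ.
Effective lower resistance at A: R2 ‖ 15.85 = 8.703 kΩ.
First divider: V_A = V_s · 8.703/(25.5 + 8.703) = 7.583 V.
Then the unloaded second divider: V_B = V_A × R4/(R3+R4) = 7.583 × 0.7823 = 5.932 V.

V_B ≈ 5.93 V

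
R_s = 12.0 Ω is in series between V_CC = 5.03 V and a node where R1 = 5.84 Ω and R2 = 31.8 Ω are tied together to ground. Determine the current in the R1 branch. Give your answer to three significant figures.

Equivalent of the parallel group: R_p = 4.934 Ω.
V_A = 5.03 × 4.934/16.93 = 1.466 V.
Branch current I = V_A/R1 = 1.466/5.84 = 0.2510 A.

I ≈ 0.251 A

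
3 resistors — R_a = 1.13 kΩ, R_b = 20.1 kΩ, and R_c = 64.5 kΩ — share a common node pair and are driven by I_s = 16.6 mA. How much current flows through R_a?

I ≈ 15.5 mA

ΣG = 1/1.13 + 1/20.1 + 1/64.5 = 0.9502.
By the current-divider rule, I = I_s · G_k/ΣG = 16.6 × 0.9313 = 15.46 mA.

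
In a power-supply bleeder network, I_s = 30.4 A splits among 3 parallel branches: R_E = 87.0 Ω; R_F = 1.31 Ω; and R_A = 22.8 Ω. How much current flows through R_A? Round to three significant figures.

I ≈ 1.63 A

Conductances: ΣG = 1/87.0 + 1/1.31 + 1/22.8 = 0.8187 (1/Ω).
R_A takes the fraction G_k/ΣG = 0.04386/0.8187 = 0.05357, so I = 30.4 × 0.05357 = 1.629 A.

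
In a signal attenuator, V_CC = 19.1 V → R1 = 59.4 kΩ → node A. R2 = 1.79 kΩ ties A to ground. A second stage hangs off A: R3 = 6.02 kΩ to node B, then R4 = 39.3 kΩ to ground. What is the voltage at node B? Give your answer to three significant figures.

Looking into the second stage from A: R3 + R4 = 45.32 kΩ appears in parallel with R2.
Effective lower resistance at A: R2 ‖ 45.32 = 1.722 kΩ.
So V_A = 19.1 × 0.02817 = 0.5381 V.
Stage 2 is unloaded, so V_B = V_A · R4/(R3+R4) = 0.5381 × 39.3/45.32 = 0.4666 V.

V_B ≈ 0.467 V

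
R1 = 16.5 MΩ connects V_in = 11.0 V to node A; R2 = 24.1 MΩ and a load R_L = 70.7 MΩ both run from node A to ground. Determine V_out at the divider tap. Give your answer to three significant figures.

R2 ‖ R_L = (24.1 × 70.7)/(24.1 + 70.7) = 17.97 MΩ.
Then V_out = V_in · R2'/(R1 + R2') = 11.0 × 17.97/34.47 = 5.735 V.
(Unloaded it would be 6.53 V; the load pulls it down.)

V_out ≈ 5.74 V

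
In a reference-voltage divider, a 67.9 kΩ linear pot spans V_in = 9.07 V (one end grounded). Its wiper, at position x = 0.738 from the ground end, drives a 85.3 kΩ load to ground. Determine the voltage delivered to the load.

The pot divides into 17.79 kΩ above the wiper and 50.11 kΩ below.
Lower segment in parallel with the load: 50.11 ‖ 85.3 = 31.57 kΩ.
Loaded-divider output: V_out = 9.07 × 0.6396 = 5.801 V.

V_out ≈ 5.80 V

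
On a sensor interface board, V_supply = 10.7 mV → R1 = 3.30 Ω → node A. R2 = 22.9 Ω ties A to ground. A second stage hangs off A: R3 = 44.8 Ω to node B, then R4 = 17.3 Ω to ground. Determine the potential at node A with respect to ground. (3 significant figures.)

V_A ≈ 8.94 mV

The second stage (R3 + R4 = 62.10 Ω) loads node A in parallel with R2.
R2 ‖ (R3+R4) = 16.73 Ω.
So V_A = 10.7 × 0.8353 = 8.937 mV.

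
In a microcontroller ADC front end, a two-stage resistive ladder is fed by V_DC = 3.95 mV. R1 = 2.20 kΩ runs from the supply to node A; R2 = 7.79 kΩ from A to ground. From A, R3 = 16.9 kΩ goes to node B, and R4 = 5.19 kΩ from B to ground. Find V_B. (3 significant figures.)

Node A sees R2 in parallel with the series input of stage 2, R3 + R4 = 22.09 kΩ.
R2 ‖ (R3+R4) = 5.759 kΩ.
So V_A = 3.95 × 0.7236 = 2.858 mV.
V_B = V_A × 0.2349 = 0.6715 mV.

V_B ≈ 0.672 mV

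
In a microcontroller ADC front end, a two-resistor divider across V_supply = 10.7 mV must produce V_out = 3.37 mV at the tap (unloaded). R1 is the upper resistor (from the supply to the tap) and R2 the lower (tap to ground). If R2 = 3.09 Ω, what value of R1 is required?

R1 ≈ 6.72 Ω

V_out/V_supply = R2/(R1+R2) = 0.3150.
R1 = R2·(1/k − 1) = 3.09 × 2.175 = 6.721 Ω.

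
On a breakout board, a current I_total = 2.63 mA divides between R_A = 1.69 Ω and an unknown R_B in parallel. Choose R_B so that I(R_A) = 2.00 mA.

Two-branch current divider: I_A = I_total · R_B/(R_A + R_B).
2.00/2.63 = R_B/(R_A + R_B) → R_B = R_A · (0.7605)/(1 − 0.7605) = 1.69 × 3.175 = 5.365 Ω.

R_B ≈ 5.37 Ω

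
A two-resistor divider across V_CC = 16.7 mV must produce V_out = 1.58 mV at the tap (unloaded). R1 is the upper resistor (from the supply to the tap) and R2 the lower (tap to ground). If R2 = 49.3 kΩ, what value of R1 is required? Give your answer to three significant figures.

R1 ≈ 472 kΩ

V_out/V_CC = R2/(R1+R2) = 0.09461.
So R1 = R2 · (V_CC/V_out − 1) = 49.3 × (16.7/1.58 − 1) = 49.3 × 9.570 = 471.8 kΩ.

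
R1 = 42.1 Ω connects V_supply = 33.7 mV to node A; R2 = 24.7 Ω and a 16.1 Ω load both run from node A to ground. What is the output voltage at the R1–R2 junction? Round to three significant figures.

R2 ‖ R_L = (24.7 × 16.1)/(24.7 + 16.1) = 9.747 Ω.
Then V_out = V_supply · R2'/(R1 + R2') = 33.7 × 9.747/51.85 = 6.335 mV.
(Unloaded it would be 12.5 mV; the load pulls it down.)

V_out ≈ 6.34 mV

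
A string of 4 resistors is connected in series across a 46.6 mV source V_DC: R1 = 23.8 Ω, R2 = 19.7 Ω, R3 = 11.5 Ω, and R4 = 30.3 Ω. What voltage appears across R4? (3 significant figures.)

Series total: ΣR = 23.8 + 19.7 + 11.5 + 30.3 = 85.30 Ω.
Voltage divider: V = V_DC · (30.30 / 85.30) = 46.6 × 0.3552 = 16.55 mV.

V ≈ 16.6 mV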